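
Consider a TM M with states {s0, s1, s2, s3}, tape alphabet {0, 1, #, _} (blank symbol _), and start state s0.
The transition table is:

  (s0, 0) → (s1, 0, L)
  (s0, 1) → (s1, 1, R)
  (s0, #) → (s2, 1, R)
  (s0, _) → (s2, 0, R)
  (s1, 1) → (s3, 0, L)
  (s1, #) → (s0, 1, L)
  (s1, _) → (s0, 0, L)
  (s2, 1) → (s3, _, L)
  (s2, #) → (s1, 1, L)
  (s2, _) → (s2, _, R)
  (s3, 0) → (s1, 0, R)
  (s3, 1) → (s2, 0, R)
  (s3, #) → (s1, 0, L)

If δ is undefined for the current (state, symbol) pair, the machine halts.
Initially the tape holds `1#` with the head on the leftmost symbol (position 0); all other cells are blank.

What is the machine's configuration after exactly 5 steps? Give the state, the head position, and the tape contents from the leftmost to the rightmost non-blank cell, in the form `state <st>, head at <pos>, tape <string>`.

state s2, head at 1, tape 00

s0 | [1]#   read 1 → write 1, move R, go to s1
s1 | 1[#]   read # → write 1, move L, go to s0
s0 | [1]1   read 1 → write 1, move R, go to s1
s1 | 1[1]   read 1 → write 0, move L, go to s3
s3 | [1]0   read 1 → write 0, move R, go to s2
s2 | 0[0]
After 5 steps: state s2, head at 1, tape 00.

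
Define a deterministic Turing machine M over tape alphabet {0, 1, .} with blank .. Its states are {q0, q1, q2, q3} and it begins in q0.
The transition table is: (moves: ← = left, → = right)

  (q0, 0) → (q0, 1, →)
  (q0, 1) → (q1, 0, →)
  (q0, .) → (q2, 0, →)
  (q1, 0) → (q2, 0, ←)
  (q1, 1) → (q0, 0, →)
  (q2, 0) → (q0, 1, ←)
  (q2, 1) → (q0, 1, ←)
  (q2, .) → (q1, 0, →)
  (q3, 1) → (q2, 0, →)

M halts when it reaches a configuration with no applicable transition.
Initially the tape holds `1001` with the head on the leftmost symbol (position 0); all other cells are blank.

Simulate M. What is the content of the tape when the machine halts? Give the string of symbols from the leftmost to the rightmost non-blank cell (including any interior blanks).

00110

q0 | .[1]001.   read 1 → write 0, move →, go to q1
q1 | .0[0]01.   read 0 → write 0, move ←, go to q2
q2 | .[0]001.   read 0 → write 1, move ←, go to q0
q0 | [.]1001.   read . → write 0, move →, go to q2
q2 | 0[1]001.   read 1 → write 1, move ←, go to q0
q0 | [0]1001.   read 0 → write 1, move →, go to q0
q0 | 1[1]001.   read 1 → write 0, move →, go to q1
q1 | 10[0]01.   read 0 → write 0, move ←, go to q2
q2 | 1[0]001.   read 0 → write 1, move ←, go to q0
q0 | [1]1001.   read 1 → write 0, move →, go to q1
q1 | 0[1]001.   read 1 → write 0, move →, go to q0
q0 | 00[0]01.   read 0 → write 1, move →, go to q0
q0 | 001[0]1.   read 0 → write 1, move →, go to q0
q0 | 0011[1].   read 1 → write 0, move →, go to q1
q1 | 00110[.]
The non-blank tape span at halt is 00110.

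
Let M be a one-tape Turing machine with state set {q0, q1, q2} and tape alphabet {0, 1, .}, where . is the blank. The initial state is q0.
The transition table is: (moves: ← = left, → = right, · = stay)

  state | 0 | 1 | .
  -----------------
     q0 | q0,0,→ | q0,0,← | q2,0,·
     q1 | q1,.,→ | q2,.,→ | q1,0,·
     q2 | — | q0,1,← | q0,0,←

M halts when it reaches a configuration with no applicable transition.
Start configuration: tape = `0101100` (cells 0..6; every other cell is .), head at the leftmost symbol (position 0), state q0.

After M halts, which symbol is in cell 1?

0

state=q0 head=0 tape=[0]101100.   (q0,0)→(q0,0,→)
state=q0 head=1 tape=0[1]01100.   (q0,1)→(q0,0,←)
state=q0 head=0 tape=[0]001100.   (q0,0)→(q0,0,→)
state=q0 head=1 tape=0[0]01100.   (q0,0)→(q0,0,→)
state=q0 head=2 tape=00[0]1100.   (q0,0)→(q0,0,→)
state=q0 head=3 tape=000[1]100.   (q0,1)→(q0,0,←)
state=q0 head=2 tape=00[0]0100.   (q0,0)→(q0,0,→)
state=q0 head=3 tape=000[0]100.   (q0,0)→(q0,0,→)
state=q0 head=4 tape=0000[1]00.   (q0,1)→(q0,0,←)
state=q0 head=3 tape=000[0]000.   (q0,0)→(q0,0,→)
state=q0 head=4 tape=0000[0]00.   (q0,0)→(q0,0,→)
state=q0 head=5 tape=00000[0]0.   (q0,0)→(q0,0,→)
state=q0 head=6 tape=000000[0].   (q0,0)→(q0,0,→)
state=q0 head=7 tape=0000000[.]   (q0,.)→(q2,0,·)
state=q2 head=7 tape=0000000[0]
Cell 1 holds 0 when M halts.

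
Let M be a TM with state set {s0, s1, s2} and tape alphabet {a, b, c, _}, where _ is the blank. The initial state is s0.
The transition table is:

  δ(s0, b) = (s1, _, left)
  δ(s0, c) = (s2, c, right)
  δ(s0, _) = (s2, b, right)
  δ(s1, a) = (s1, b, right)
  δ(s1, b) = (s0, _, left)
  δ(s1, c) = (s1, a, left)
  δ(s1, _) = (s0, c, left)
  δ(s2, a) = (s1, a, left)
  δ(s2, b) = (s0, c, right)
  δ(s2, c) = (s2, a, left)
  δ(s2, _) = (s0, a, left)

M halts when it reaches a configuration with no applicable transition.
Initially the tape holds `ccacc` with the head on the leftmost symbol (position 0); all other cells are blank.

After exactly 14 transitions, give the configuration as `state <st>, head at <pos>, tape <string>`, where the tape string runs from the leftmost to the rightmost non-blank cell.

state s0, head at -4, tape ca_aaaaacc

state=s0 head=0 tape=_____[c]cacc   (s0,c)→(s2,c,right)
state=s2 head=1 tape=_____c[c]acc   (s2,c)→(s2,a,left)
state=s2 head=0 tape=_____[c]aacc   (s2,c)→(s2,a,left)
state=s2 head=-1 tape=____[_]aaacc   (s2,_)→(s0,a,left)
state=s0 head=-2 tape=___[_]aaaacc   (s0,_)→(s2,b,right)
state=s2 head=-1 tape=___b[a]aaacc   (s2,a)→(s1,a,left)
state=s1 head=-2 tape=___[b]aaaacc   (s1,b)→(s0,_,left)
state=s0 head=-3 tape=__[_]_aaaacc   (s0,_)→(s2,b,right)
state=s2 head=-2 tape=__b[_]aaaacc   (s2,_)→(s0,a,left)
state=s0 head=-3 tape=__[b]aaaaacc   (s0,b)→(s1,_,left)
state=s1 head=-4 tape=_[_]_aaaaacc   (s1,_)→(s0,c,left)
state=s0 head=-5 tape=[_]c_aaaaacc   (s0,_)→(s2,b,right)
state=s2 head=-4 tape=b[c]_aaaaacc   (s2,c)→(s2,a,left)
state=s2 head=-5 tape=[b]a_aaaaacc   (s2,b)→(s0,c,right)
state=s0 head=-4 tape=c[a]_aaaaacc
After 14 steps: state s0, head at -4, tape ca_aaaaacc.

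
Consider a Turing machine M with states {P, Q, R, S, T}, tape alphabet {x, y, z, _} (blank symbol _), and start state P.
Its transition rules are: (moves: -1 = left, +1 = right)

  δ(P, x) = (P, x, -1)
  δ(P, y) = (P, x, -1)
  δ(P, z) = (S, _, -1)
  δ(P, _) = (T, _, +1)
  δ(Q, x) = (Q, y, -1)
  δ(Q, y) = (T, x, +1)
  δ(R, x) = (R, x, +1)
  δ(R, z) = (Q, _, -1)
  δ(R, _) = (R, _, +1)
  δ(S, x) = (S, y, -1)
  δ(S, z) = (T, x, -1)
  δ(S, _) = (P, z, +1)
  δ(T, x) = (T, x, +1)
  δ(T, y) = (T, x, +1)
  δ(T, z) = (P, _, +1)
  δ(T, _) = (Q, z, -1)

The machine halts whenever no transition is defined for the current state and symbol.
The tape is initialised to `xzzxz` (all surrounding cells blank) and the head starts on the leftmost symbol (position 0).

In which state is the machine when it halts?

P | _[x]zzxz__   read x → write x, move -1, go to P
P | [_]xzzxz__   read _ → write _, move +1, go to T
T | _[x]zzxz__   read x → write x, move +1, go to T
T | _x[z]zxz__   read z → write _, move +1, go to P
P | _x_[z]xz__   read z → write _, move -1, go to S
S | _x[_]_xz__   read _ → write z, move +1, go to P
P | _xz[_]xz__   read _ → write _, move +1, go to T
T | _xz_[x]z__   read x → write x, move +1, go to T
T | _xz_x[z]__   read z → write _, move +1, go to P
P | _xz_x_[_]_   read _ → write _, move +1, go to T
T | _xz_x__[_]   read _ → write z, move -1, go to Q
Q | _xz_x_[_]z
No transition is defined for (Q, _); M halts in state Q.

Q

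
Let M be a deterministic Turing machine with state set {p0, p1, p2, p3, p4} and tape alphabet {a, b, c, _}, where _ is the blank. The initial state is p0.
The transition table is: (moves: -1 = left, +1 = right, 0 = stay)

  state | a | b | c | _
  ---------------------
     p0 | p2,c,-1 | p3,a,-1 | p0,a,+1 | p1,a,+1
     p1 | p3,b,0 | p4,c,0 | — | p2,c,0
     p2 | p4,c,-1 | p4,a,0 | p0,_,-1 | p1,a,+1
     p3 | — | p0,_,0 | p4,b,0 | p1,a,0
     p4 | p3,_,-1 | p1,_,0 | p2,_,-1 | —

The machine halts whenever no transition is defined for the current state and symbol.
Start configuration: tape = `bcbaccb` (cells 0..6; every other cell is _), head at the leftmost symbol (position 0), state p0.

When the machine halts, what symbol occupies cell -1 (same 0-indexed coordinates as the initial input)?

p0 | _[b]cbaccb   read b → write a, move -1, go to p3
p3 | [_]acbaccb   read _ → write a, move 0, go to p1
p1 | [a]acbaccb   read a → write b, move 0, go to p3
p3 | [b]acbaccb   read b → write _, move 0, go to p0
p0 | [_]acbaccb   read _ → write a, move +1, go to p1
p1 | a[a]cbaccb   read a → write b, move 0, go to p3
p3 | a[b]cbaccb   read b → write _, move 0, go to p0
p0 | a[_]cbaccb   read _ → write a, move +1, go to p1
p1 | aa[c]baccb
Cell -1 holds a when M halts.

a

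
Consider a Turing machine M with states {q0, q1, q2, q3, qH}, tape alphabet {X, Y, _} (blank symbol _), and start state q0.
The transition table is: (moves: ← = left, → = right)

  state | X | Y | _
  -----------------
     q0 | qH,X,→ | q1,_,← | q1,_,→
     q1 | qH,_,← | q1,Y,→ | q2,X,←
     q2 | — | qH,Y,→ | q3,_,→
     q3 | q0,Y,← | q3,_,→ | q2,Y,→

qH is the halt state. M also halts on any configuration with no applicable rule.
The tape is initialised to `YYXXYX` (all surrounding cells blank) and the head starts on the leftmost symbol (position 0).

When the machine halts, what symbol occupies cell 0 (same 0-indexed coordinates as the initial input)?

state=q0 head=0 tape=__[Y]YXXYX   (q0,Y)→(q1,_,←)
state=q1 head=-1 tape=_[_]_YXXYX   (q1,_)→(q2,X,←)
state=q2 head=-2 tape=[_]X_YXXYX   (q2,_)→(q3,_,→)
state=q3 head=-1 tape=_[X]_YXXYX   (q3,X)→(q0,Y,←)
state=q0 head=-2 tape=[_]Y_YXXYX   (q0,_)→(q1,_,→)
state=q1 head=-1 tape=_[Y]_YXXYX   (q1,Y)→(q1,Y,→)
state=q1 head=0 tape=_Y[_]YXXYX   (q1,_)→(q2,X,←)
state=q2 head=-1 tape=_[Y]XYXXYX   (q2,Y)→(qH,Y,→)
state=qH head=0 tape=_Y[X]YXXYX
Cell 0 holds X when M halts.

X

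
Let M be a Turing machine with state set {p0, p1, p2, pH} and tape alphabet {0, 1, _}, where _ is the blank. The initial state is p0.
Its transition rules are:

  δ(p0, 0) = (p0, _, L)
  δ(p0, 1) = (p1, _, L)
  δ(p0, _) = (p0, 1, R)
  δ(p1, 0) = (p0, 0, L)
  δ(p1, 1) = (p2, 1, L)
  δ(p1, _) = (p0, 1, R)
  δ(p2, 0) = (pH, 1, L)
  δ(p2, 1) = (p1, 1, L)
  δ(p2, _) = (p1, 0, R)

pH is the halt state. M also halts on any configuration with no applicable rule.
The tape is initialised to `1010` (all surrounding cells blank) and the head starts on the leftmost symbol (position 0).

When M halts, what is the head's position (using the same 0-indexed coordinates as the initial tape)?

p0 | ___[1]010   read 1 → write _, move L, go to p1
p1 | __[_]_010   read _ → write 1, move R, go to p0
p0 | __1[_]010   read _ → write 1, move R, go to p0
p0 | __11[0]10   read 0 → write _, move L, go to p0
p0 | __1[1]_10   read 1 → write _, move L, go to p1
p1 | __[1]__10   read 1 → write 1, move L, go to p2
p2 | _[_]1__10   read _ → write 0, move R, go to p1
p1 | _0[1]__10   read 1 → write 1, move L, go to p2
p2 | _[0]1__10   read 0 → write 1, move L, go to pH
pH | [_]11__10
At halt the head is at cell -3.

-3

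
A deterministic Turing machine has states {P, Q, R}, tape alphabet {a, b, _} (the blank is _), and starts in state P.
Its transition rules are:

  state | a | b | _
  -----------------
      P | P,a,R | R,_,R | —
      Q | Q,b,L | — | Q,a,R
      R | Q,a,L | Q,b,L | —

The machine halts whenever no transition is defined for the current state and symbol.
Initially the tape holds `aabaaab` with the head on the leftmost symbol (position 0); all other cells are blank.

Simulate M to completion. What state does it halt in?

Q

P | _[a]abaaab   read a → write a, move R, go to P
P | _a[a]baaab   read a → write a, move R, go to P
P | _aa[b]aaab   read b → write _, move R, go to R
R | _aa_[a]aab   read a → write a, move L, go to Q
Q | _aa[_]aaab   read _ → write a, move R, go to Q
Q | _aaa[a]aab   read a → write b, move L, go to Q
Q | _aa[a]baab   read a → write b, move L, go to Q
Q | _a[a]bbaab   read a → write b, move L, go to Q
Q | _[a]bbbaab   read a → write b, move L, go to Q
Q | [_]bbbbaab   read _ → write a, move R, go to Q
Q | a[b]bbbaab
No transition is defined for (Q, b); M halts in state Q.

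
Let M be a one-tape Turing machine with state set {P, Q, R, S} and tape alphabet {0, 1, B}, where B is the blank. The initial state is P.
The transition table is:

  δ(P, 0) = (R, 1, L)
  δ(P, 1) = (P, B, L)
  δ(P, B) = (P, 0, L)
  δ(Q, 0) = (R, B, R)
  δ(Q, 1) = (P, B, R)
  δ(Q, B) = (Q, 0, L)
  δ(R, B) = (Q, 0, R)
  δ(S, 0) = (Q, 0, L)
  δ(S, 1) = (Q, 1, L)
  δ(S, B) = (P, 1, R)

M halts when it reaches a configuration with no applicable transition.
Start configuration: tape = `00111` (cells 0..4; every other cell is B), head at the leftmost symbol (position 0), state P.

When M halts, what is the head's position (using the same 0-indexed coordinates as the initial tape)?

-1

P | B[0]0111   read 0 → write 1, move L, go to R
R | [B]10111   read B → write 0, move R, go to Q
Q | 0[1]0111   read 1 → write B, move R, go to P
P | 0B[0]111   read 0 → write 1, move L, go to R
R | 0[B]1111   read B → write 0, move R, go to Q
Q | 00[1]111   read 1 → write B, move R, go to P
P | 00B[1]11   read 1 → write B, move L, go to P
P | 00[B]B11   read B → write 0, move L, go to P
P | 0[0]0B11   read 0 → write 1, move L, go to R
R | [0]10B11
At halt the head is at cell -1.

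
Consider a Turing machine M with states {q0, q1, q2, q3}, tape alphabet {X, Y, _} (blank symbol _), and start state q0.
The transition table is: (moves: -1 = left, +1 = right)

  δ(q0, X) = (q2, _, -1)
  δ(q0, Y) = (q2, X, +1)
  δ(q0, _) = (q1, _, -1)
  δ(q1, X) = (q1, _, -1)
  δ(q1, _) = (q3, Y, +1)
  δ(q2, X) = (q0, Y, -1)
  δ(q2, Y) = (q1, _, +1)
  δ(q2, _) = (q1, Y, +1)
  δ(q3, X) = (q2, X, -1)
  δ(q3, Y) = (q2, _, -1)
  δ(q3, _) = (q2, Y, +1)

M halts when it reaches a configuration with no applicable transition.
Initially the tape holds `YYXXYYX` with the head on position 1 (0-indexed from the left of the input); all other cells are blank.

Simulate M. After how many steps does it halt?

14

q0 | Y[Y]XXYYX   read Y → write X, move +1, go to q2
q2 | YX[X]XYYX   read X → write Y, move -1, go to q0
q0 | Y[X]YXYYX   read X → write _, move -1, go to q2
q2 | [Y]_YXYYX   read Y → write _, move +1, go to q1
q1 | _[_]YXYYX   read _ → write Y, move +1, go to q3
q3 | _Y[Y]XYYX   read Y → write _, move -1, go to q2
q2 | _[Y]_XYYX   read Y → write _, move +1, go to q1
q1 | __[_]XYYX   read _ → write Y, move +1, go to q3
q3 | __Y[X]YYX   read X → write X, move -1, go to q2
q2 | __[Y]XYYX   read Y → write _, move +1, go to q1
q1 | ___[X]YYX   read X → write _, move -1, go to q1
q1 | __[_]_YYX   read _ → write Y, move +1, go to q3
q3 | __Y[_]YYX   read _ → write Y, move +1, go to q2
q2 | __YY[Y]YX   read Y → write _, move +1, go to q1
q1 | __YY_[Y]X
M halts after 14 transitions.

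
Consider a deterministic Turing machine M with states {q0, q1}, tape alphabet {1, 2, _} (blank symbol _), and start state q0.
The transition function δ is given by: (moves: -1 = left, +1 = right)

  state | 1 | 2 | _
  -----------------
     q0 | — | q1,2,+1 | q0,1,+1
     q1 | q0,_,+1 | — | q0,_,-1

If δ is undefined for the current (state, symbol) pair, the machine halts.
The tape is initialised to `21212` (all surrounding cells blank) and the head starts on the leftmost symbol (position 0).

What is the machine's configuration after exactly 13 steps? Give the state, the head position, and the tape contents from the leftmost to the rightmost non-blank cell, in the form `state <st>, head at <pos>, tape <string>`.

state q1, head at 5, tape 2_2_2

q0 | [2]1212_   read 2 → write 2, move +1, go to q1
q1 | 2[1]212_   read 1 → write _, move +1, go to q0
q0 | 2_[2]12_   read 2 → write 2, move +1, go to q1
q1 | 2_2[1]2_   read 1 → write _, move +1, go to q0
q0 | 2_2_[2]_   read 2 → write 2, move +1, go to q1
q1 | 2_2_2[_]   read _ → write _, move -1, go to q0
q0 | 2_2_[2]_   read 2 → write 2, move +1, go to q1
q1 | 2_2_2[_]   read _ → write _, move -1, go to q0
q0 | 2_2_[2]_   read 2 → write 2, move +1, go to q1
q1 | 2_2_2[_]   read _ → write _, move -1, go to q0
q0 | 2_2_[2]_   read 2 → write 2, move +1, go to q1
q1 | 2_2_2[_]   read _ → write _, move -1, go to q0
q0 | 2_2_[2]_   read 2 → write 2, move +1, go to q1
q1 | 2_2_2[_]
After 13 steps: state q1, head at 5, tape 2_2_2.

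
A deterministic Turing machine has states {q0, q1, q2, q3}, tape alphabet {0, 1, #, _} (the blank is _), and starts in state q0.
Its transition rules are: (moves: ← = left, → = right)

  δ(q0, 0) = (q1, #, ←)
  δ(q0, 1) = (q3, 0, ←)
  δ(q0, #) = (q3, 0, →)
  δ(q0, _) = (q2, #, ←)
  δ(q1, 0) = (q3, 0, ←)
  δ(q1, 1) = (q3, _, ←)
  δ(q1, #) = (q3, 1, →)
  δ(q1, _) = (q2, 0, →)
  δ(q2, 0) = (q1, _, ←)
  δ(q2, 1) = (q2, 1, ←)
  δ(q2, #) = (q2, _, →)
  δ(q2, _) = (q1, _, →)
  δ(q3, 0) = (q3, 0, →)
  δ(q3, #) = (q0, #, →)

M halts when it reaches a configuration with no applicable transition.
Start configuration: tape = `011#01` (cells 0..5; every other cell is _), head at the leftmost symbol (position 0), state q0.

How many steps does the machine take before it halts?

6

state=q0 head=0 tape=_[0]11#01   (q0,0)→(q1,#,←)
state=q1 head=-1 tape=[_]#11#01   (q1,_)→(q2,0,→)
state=q2 head=0 tape=0[#]11#01   (q2,#)→(q2,_,→)
state=q2 head=1 tape=0_[1]1#01   (q2,1)→(q2,1,←)
state=q2 head=0 tape=0[_]11#01   (q2,_)→(q1,_,→)
state=q1 head=1 tape=0_[1]1#01   (q1,1)→(q3,_,←)
state=q3 head=0 tape=0[_]_1#01
M halts after 6 transitions.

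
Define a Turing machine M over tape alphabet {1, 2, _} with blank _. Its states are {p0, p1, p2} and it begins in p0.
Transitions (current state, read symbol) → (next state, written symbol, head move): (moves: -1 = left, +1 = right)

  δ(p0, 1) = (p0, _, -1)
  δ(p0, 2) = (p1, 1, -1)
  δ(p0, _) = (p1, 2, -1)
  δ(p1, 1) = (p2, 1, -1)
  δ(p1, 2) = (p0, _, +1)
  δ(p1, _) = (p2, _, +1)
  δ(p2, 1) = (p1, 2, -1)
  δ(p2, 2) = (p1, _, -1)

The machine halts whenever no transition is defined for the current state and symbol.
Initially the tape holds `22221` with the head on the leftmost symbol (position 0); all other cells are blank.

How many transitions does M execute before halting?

state=p0 head=0 tape=_[2]2221   (p0,2)→(p1,1,-1)
state=p1 head=-1 tape=[_]12221   (p1,_)→(p2,_,+1)
state=p2 head=0 tape=_[1]2221   (p2,1)→(p1,2,-1)
state=p1 head=-1 tape=[_]22221   (p1,_)→(p2,_,+1)
state=p2 head=0 tape=_[2]2221   (p2,2)→(p1,_,-1)
state=p1 head=-1 tape=[_]_2221   (p1,_)→(p2,_,+1)
state=p2 head=0 tape=_[_]2221
M halts after 6 transitions.

6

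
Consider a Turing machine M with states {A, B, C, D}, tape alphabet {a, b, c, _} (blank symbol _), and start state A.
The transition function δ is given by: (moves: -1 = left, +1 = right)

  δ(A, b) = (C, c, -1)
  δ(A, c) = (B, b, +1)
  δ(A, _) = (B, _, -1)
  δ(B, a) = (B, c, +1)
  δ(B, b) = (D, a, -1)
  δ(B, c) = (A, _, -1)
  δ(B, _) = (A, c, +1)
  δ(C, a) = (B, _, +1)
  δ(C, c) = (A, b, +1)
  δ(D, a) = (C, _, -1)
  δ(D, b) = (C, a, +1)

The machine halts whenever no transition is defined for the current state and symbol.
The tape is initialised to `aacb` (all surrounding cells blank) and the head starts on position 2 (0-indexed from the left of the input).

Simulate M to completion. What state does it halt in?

state=A head=2 tape=_aa[c]b__   (A,c)→(B,b,+1)
state=B head=3 tape=_aab[b]__   (B,b)→(D,a,-1)
state=D head=2 tape=_aa[b]a__   (D,b)→(C,a,+1)
state=C head=3 tape=_aaa[a]__   (C,a)→(B,_,+1)
state=B head=4 tape=_aaa_[_]_   (B,_)→(A,c,+1)
state=A head=5 tape=_aaa_c[_]   (A,_)→(B,_,-1)
state=B head=4 tape=_aaa_[c]_   (B,c)→(A,_,-1)
state=A head=3 tape=_aaa[_]__   (A,_)→(B,_,-1)
state=B head=2 tape=_aa[a]___   (B,a)→(B,c,+1)
state=B head=3 tape=_aac[_]__   (B,_)→(A,c,+1)
state=A head=4 tape=_aacc[_]_   (A,_)→(B,_,-1)
state=B head=3 tape=_aac[c]__   (B,c)→(A,_,-1)
state=A head=2 tape=_aa[c]___   (A,c)→(B,b,+1)
state=B head=3 tape=_aab[_]__   (B,_)→(A,c,+1)
state=A head=4 tape=_aabc[_]_   (A,_)→(B,_,-1)
state=B head=3 tape=_aab[c]__   (B,c)→(A,_,-1)
state=A head=2 tape=_aa[b]___   (A,b)→(C,c,-1)
state=C head=1 tape=_a[a]c___   (C,a)→(B,_,+1)
state=B head=2 tape=_a_[c]___   (B,c)→(A,_,-1)
state=A head=1 tape=_a[_]____   (A,_)→(B,_,-1)
state=B head=0 tape=_[a]_____   (B,a)→(B,c,+1)
state=B head=1 tape=_c[_]____   (B,_)→(A,c,+1)
state=A head=2 tape=_cc[_]___   (A,_)→(B,_,-1)
state=B head=1 tape=_c[c]____   (B,c)→(A,_,-1)
state=A head=0 tape=_[c]_____   (A,c)→(B,b,+1)
state=B head=1 tape=_b[_]____   (B,_)→(A,c,+1)
state=A head=2 tape=_bc[_]___   (A,_)→(B,_,-1)
state=B head=1 tape=_b[c]____   (B,c)→(A,_,-1)
state=A head=0 tape=_[b]_____   (A,b)→(C,c,-1)
state=C head=-1 tape=[_]c_____
No transition is defined for (C, _); M halts in state C.

C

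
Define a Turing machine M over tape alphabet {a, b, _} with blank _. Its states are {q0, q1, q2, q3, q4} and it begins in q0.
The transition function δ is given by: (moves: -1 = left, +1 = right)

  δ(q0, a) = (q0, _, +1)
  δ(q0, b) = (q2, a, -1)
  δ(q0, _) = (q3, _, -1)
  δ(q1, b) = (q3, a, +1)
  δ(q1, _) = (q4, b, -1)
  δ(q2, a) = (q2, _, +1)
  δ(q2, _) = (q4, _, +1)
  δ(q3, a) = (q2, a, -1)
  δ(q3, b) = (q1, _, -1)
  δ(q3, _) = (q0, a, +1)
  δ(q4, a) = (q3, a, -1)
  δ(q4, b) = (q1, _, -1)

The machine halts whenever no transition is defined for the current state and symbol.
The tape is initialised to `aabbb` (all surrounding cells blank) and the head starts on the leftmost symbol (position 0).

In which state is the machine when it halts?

q0 | [a]abbb__   read a → write _, move +1, go to q0
q0 | _[a]bbb__   read a → write _, move +1, go to q0
q0 | __[b]bb__   read b → write a, move -1, go to q2
q2 | _[_]abb__   read _ → write _, move +1, go to q4
q4 | __[a]bb__   read a → write a, move -1, go to q3
q3 | _[_]abb__   read _ → write a, move +1, go to q0
q0 | _a[a]bb__   read a → write _, move +1, go to q0
q0 | _a_[b]b__   read b → write a, move -1, go to q2
q2 | _a[_]ab__   read _ → write _, move +1, go to q4
q4 | _a_[a]b__   read a → write a, move -1, go to q3
q3 | _a[_]ab__   read _ → write a, move +1, go to q0
q0 | _aa[a]b__   read a → write _, move +1, go to q0
q0 | _aa_[b]__   read b → write a, move -1, go to q2
q2 | _aa[_]a__   read _ → write _, move +1, go to q4
q4 | _aa_[a]__   read a → write a, move -1, go to q3
q3 | _aa[_]a__   read _ → write a, move +1, go to q0
q0 | _aaa[a]__   read a → write _, move +1, go to q0
q0 | _aaa_[_]_   read _ → write _, move -1, go to q3
q3 | _aaa[_]__   read _ → write a, move +1, go to q0
q0 | _aaaa[_]_   read _ → write _, move -1, go to q3
q3 | _aaa[a]__   read a → write a, move -1, go to q2
q2 | _aa[a]a__   read a → write _, move +1, go to q2
q2 | _aa_[a]__   read a → write _, move +1, go to q2
q2 | _aa__[_]_   read _ → write _, move +1, go to q4
q4 | _aa___[_]
No transition is defined for (q4, _); M halts in state q4.

q4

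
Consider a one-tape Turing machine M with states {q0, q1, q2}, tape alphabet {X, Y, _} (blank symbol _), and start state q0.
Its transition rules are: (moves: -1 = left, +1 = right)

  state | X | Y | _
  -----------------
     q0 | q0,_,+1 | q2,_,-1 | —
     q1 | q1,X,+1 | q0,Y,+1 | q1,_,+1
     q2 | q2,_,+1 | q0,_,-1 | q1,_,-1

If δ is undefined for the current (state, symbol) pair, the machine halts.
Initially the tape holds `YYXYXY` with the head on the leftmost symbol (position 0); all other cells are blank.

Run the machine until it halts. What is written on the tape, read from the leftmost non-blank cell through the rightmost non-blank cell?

Y__XY

q0 | __[Y]YXYXY   read Y → write _, move -1, go to q2
q2 | _[_]_YXYXY   read _ → write _, move -1, go to q1
q1 | [_]__YXYXY   read _ → write _, move +1, go to q1
q1 | _[_]_YXYXY   read _ → write _, move +1, go to q1
q1 | __[_]YXYXY   read _ → write _, move +1, go to q1
q1 | ___[Y]XYXY   read Y → write Y, move +1, go to q0
q0 | ___Y[X]YXY   read X → write _, move +1, go to q0
q0 | ___Y_[Y]XY   read Y → write _, move -1, go to q2
q2 | ___Y[_]_XY   read _ → write _, move -1, go to q1
q1 | ___[Y]__XY   read Y → write Y, move +1, go to q0
q0 | ___Y[_]_XY
The non-blank tape span at halt is Y__XY.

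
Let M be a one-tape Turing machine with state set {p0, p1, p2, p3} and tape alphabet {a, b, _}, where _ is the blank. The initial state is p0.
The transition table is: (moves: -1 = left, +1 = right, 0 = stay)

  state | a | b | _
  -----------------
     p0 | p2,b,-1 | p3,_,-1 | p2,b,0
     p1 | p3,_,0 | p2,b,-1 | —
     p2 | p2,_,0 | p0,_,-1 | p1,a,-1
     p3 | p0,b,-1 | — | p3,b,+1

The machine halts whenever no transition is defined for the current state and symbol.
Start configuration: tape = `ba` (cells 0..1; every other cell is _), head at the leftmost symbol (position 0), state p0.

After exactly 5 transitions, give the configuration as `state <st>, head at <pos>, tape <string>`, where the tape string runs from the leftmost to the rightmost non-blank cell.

state p3, head at -1, tape b_b

p0 | _[b]a   read b → write _, move -1, go to p3
p3 | [_]_a   read _ → write b, move +1, go to p3
p3 | b[_]a   read _ → write b, move +1, go to p3
p3 | bb[a]   read a → write b, move -1, go to p0
p0 | b[b]b   read b → write _, move -1, go to p3
p3 | [b]_b
After 5 steps: state p3, head at -1, tape b_b.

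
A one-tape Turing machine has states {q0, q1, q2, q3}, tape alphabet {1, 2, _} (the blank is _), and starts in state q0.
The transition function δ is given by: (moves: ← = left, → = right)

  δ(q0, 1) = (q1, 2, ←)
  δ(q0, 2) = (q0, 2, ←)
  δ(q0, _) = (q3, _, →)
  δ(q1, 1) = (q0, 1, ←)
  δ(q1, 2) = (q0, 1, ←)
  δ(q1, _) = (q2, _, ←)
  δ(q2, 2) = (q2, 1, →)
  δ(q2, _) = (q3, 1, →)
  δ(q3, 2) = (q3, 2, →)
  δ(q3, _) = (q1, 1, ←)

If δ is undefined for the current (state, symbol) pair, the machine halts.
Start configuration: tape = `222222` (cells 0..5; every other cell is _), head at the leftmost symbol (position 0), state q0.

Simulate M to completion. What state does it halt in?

q3

q0 | _[2]22222_   read 2 → write 2, move ←, go to q0
q0 | [_]222222_   read _ → write _, move →, go to q3
q3 | _[2]22222_   read 2 → write 2, move →, go to q3
q3 | _2[2]2222_   read 2 → write 2, move →, go to q3
q3 | _22[2]222_   read 2 → write 2, move →, go to q3
q3 | _222[2]22_   read 2 → write 2, move →, go to q3
q3 | _2222[2]2_   read 2 → write 2, move →, go to q3
q3 | _22222[2]_   read 2 → write 2, move →, go to q3
q3 | _222222[_]   read _ → write 1, move ←, go to q1
q1 | _22222[2]1   read 2 → write 1, move ←, go to q0
q0 | _2222[2]11   read 2 → write 2, move ←, go to q0
q0 | _222[2]211   read 2 → write 2, move ←, go to q0
q0 | _22[2]2211   read 2 → write 2, move ←, go to q0
q0 | _2[2]22211   read 2 → write 2, move ←, go to q0
q0 | _[2]222211   read 2 → write 2, move ←, go to q0
q0 | [_]2222211   read _ → write _, move →, go to q3
q3 | _[2]222211   read 2 → write 2, move →, go to q3
q3 | _2[2]22211   read 2 → write 2, move →, go to q3
q3 | _22[2]2211   read 2 → write 2, move →, go to q3
q3 | _222[2]211   read 2 → write 2, move →, go to q3
q3 | _2222[2]11   read 2 → write 2, move →, go to q3
q3 | _22222[1]1
No transition is defined for (q3, 1); M halts in state q3.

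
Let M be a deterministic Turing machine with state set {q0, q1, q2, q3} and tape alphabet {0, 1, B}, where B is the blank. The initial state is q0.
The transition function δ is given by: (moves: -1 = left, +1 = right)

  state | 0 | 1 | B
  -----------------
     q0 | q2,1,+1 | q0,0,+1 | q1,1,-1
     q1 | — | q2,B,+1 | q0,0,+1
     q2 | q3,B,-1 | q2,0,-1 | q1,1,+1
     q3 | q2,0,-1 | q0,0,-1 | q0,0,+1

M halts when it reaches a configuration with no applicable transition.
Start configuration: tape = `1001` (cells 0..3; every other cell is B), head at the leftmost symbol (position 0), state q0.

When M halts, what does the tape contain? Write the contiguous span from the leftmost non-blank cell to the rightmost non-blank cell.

state=q0 head=0 tape=BB[1]001B   (q0,1)→(q0,0,+1)
state=q0 head=1 tape=BB0[0]01B   (q0,0)→(q2,1,+1)
state=q2 head=2 tape=BB01[0]1B   (q2,0)→(q3,B,-1)
state=q3 head=1 tape=BB0[1]B1B   (q3,1)→(q0,0,-1)
state=q0 head=0 tape=BB[0]0B1B   (q0,0)→(q2,1,+1)
state=q2 head=1 tape=BB1[0]B1B   (q2,0)→(q3,B,-1)
state=q3 head=0 tape=BB[1]BB1B   (q3,1)→(q0,0,-1)
state=q0 head=-1 tape=B[B]0BB1B   (q0,B)→(q1,1,-1)
state=q1 head=-2 tape=[B]10BB1B   (q1,B)→(q0,0,+1)
state=q0 head=-1 tape=0[1]0BB1B   (q0,1)→(q0,0,+1)
state=q0 head=0 tape=00[0]BB1B   (q0,0)→(q2,1,+1)
state=q2 head=1 tape=001[B]B1B   (q2,B)→(q1,1,+1)
state=q1 head=2 tape=0011[B]1B   (q1,B)→(q0,0,+1)
state=q0 head=3 tape=00110[1]B   (q0,1)→(q0,0,+1)
state=q0 head=4 tape=001100[B]   (q0,B)→(q1,1,-1)
state=q1 head=3 tape=00110[0]1
The non-blank tape span at halt is 0011001.

0011001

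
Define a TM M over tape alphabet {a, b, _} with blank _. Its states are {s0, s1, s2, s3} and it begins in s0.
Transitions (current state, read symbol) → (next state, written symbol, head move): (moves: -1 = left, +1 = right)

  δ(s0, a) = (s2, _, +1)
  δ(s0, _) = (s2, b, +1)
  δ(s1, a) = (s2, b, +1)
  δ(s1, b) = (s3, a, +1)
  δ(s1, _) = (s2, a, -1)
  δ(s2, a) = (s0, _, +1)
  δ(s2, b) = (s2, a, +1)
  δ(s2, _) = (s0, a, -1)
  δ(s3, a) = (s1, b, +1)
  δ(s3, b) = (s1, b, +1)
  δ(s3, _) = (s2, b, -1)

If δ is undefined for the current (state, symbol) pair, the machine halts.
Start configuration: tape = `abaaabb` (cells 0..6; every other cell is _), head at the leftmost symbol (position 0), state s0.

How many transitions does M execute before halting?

state=s0 head=0 tape=[a]baaabb   (s0,a)→(s2,_,+1)
state=s2 head=1 tape=_[b]aaabb   (s2,b)→(s2,a,+1)
state=s2 head=2 tape=_a[a]aabb   (s2,a)→(s0,_,+1)
state=s0 head=3 tape=_a_[a]abb   (s0,a)→(s2,_,+1)
state=s2 head=4 tape=_a__[a]bb   (s2,a)→(s0,_,+1)
state=s0 head=5 tape=_a___[b]b
M halts after 5 transitions.

5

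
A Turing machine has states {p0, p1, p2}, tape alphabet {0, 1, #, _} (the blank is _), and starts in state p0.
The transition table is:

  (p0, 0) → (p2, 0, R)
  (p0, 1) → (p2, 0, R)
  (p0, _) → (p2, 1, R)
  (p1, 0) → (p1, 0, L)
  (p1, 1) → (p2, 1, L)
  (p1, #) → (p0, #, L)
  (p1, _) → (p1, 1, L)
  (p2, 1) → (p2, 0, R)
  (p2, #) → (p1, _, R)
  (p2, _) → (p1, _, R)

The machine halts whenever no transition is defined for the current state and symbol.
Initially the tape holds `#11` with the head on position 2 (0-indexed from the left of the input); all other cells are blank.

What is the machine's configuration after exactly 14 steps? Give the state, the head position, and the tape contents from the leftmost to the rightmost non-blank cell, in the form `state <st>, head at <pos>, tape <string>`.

state p2, head at 0, tape 1011

state=p0 head=2 tape=#1[1]__   (p0,1)→(p2,0,R)
state=p2 head=3 tape=#10[_]_   (p2,_)→(p1,_,R)
state=p1 head=4 tape=#10_[_]   (p1,_)→(p1,1,L)
state=p1 head=3 tape=#10[_]1   (p1,_)→(p1,1,L)
state=p1 head=2 tape=#1[0]11   (p1,0)→(p1,0,L)
state=p1 head=1 tape=#[1]011   (p1,1)→(p2,1,L)
state=p2 head=0 tape=[#]1011   (p2,#)→(p1,_,R)
state=p1 head=1 tape=_[1]011   (p1,1)→(p2,1,L)
state=p2 head=0 tape=[_]1011   (p2,_)→(p1,_,R)
state=p1 head=1 tape=_[1]011   (p1,1)→(p2,1,L)
state=p2 head=0 tape=[_]1011   (p2,_)→(p1,_,R)
state=p1 head=1 tape=_[1]011   (p1,1)→(p2,1,L)
state=p2 head=0 tape=[_]1011   (p2,_)→(p1,_,R)
state=p1 head=1 tape=_[1]011   (p1,1)→(p2,1,L)
state=p2 head=0 tape=[_]1011
After 14 steps: state p2, head at 0, tape 1011.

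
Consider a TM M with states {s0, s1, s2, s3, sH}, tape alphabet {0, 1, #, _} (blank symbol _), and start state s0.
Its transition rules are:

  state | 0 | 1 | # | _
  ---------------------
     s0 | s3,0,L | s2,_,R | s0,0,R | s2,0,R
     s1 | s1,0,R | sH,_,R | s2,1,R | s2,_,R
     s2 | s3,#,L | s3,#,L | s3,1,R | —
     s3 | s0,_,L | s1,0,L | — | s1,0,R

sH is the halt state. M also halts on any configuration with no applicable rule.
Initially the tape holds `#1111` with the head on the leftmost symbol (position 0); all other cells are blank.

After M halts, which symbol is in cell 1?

0

s0 | [#]1111_   read # → write 0, move R, go to s0
s0 | 0[1]111_   read 1 → write _, move R, go to s2
s2 | 0_[1]11_   read 1 → write #, move L, go to s3
s3 | 0[_]#11_   read _ → write 0, move R, go to s1
s1 | 00[#]11_   read # → write 1, move R, go to s2
s2 | 001[1]1_   read 1 → write #, move L, go to s3
s3 | 00[1]#1_   read 1 → write 0, move L, go to s1
s1 | 0[0]0#1_   read 0 → write 0, move R, go to s1
s1 | 00[0]#1_   read 0 → write 0, move R, go to s1
s1 | 000[#]1_   read # → write 1, move R, go to s2
s2 | 0001[1]_   read 1 → write #, move L, go to s3
s3 | 000[1]#_   read 1 → write 0, move L, go to s1
s1 | 00[0]0#_   read 0 → write 0, move R, go to s1
s1 | 000[0]#_   read 0 → write 0, move R, go to s1
s1 | 0000[#]_   read # → write 1, move R, go to s2
s2 | 00001[_]
Cell 1 holds 0 when M halts.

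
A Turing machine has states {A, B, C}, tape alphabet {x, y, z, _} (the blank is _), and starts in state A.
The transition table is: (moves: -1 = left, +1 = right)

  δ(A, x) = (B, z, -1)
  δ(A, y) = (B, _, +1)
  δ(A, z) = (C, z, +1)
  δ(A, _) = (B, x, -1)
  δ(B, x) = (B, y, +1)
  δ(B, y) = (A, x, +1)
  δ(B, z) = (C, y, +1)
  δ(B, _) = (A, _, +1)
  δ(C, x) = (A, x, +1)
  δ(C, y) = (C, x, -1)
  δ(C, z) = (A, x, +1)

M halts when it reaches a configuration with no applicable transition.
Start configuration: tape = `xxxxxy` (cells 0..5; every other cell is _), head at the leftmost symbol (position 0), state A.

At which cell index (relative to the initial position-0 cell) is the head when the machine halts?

6

state=A head=0 tape=_[x]xxxxy_   (A,x)→(B,z,-1)
state=B head=-1 tape=[_]zxxxxy_   (B,_)→(A,_,+1)
state=A head=0 tape=_[z]xxxxy_   (A,z)→(C,z,+1)
state=C head=1 tape=_z[x]xxxy_   (C,x)→(A,x,+1)
state=A head=2 tape=_zx[x]xxy_   (A,x)→(B,z,-1)
state=B head=1 tape=_z[x]zxxy_   (B,x)→(B,y,+1)
state=B head=2 tape=_zy[z]xxy_   (B,z)→(C,y,+1)
state=C head=3 tape=_zyy[x]xy_   (C,x)→(A,x,+1)
state=A head=4 tape=_zyyx[x]y_   (A,x)→(B,z,-1)
state=B head=3 tape=_zyy[x]zy_   (B,x)→(B,y,+1)
state=B head=4 tape=_zyyy[z]y_   (B,z)→(C,y,+1)
state=C head=5 tape=_zyyyy[y]_   (C,y)→(C,x,-1)
state=C head=4 tape=_zyyy[y]x_   (C,y)→(C,x,-1)
state=C head=3 tape=_zyy[y]xx_   (C,y)→(C,x,-1)
state=C head=2 tape=_zy[y]xxx_   (C,y)→(C,x,-1)
state=C head=1 tape=_z[y]xxxx_   (C,y)→(C,x,-1)
state=C head=0 tape=_[z]xxxxx_   (C,z)→(A,x,+1)
state=A head=1 tape=_x[x]xxxx_   (A,x)→(B,z,-1)
state=B head=0 tape=_[x]zxxxx_   (B,x)→(B,y,+1)
state=B head=1 tape=_y[z]xxxx_   (B,z)→(C,y,+1)
state=C head=2 tape=_yy[x]xxx_   (C,x)→(A,x,+1)
state=A head=3 tape=_yyx[x]xx_   (A,x)→(B,z,-1)
state=B head=2 tape=_yy[x]zxx_   (B,x)→(B,y,+1)
state=B head=3 tape=_yyy[z]xx_   (B,z)→(C,y,+1)
state=C head=4 tape=_yyyy[x]x_   (C,x)→(A,x,+1)
state=A head=5 tape=_yyyyx[x]_   (A,x)→(B,z,-1)
state=B head=4 tape=_yyyy[x]z_   (B,x)→(B,y,+1)
state=B head=5 tape=_yyyyy[z]_   (B,z)→(C,y,+1)
state=C head=6 tape=_yyyyyy[_]
At halt the head is at cell 6.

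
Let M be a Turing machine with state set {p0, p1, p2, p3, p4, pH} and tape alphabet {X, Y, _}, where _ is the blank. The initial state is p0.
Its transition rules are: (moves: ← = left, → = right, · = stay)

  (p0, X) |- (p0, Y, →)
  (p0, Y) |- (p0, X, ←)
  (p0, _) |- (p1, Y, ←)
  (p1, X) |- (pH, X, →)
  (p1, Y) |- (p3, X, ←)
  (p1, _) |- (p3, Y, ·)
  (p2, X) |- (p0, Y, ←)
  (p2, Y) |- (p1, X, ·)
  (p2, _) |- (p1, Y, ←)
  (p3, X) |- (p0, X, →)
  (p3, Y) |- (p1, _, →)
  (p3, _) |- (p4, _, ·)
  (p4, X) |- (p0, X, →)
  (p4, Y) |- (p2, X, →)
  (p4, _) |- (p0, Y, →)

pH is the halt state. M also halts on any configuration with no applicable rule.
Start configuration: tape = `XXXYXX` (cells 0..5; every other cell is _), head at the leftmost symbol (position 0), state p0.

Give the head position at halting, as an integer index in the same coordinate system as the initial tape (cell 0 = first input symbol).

6

p0 | __[X]XXYXX_   read X → write Y, move →, go to p0
p0 | __Y[X]XYXX_   read X → write Y, move →, go to p0
p0 | __YY[X]YXX_   read X → write Y, move →, go to p0
p0 | __YYY[Y]XX_   read Y → write X, move ←, go to p0
p0 | __YY[Y]XXX_   read Y → write X, move ←, go to p0
p0 | __Y[Y]XXXX_   read Y → write X, move ←, go to p0
p0 | __[Y]XXXXX_   read Y → write X, move ←, go to p0
p0 | _[_]XXXXXX_   read _ → write Y, move ←, go to p1
p1 | [_]YXXXXXX_   read _ → write Y, move ·, go to p3
p3 | [Y]YXXXXXX_   read Y → write _, move →, go to p1
p1 | _[Y]XXXXXX_   read Y → write X, move ←, go to p3
p3 | [_]XXXXXXX_   read _ → write _, move ·, go to p4
p4 | [_]XXXXXXX_   read _ → write Y, move →, go to p0
p0 | Y[X]XXXXXX_   read X → write Y, move →, go to p0
p0 | YY[X]XXXXX_   read X → write Y, move →, go to p0
p0 | YYY[X]XXXX_   read X → write Y, move →, go to p0
p0 | YYYY[X]XXX_   read X → write Y, move →, go to p0
p0 | YYYYY[X]XX_   read X → write Y, move →, go to p0
p0 | YYYYYY[X]X_   read X → write Y, move →, go to p0
p0 | YYYYYYY[X]_   read X → write Y, move →, go to p0
p0 | YYYYYYYY[_]   read _ → write Y, move ←, go to p1
p1 | YYYYYYY[Y]Y   read Y → write X, move ←, go to p3
p3 | YYYYYY[Y]XY   read Y → write _, move →, go to p1
p1 | YYYYYY_[X]Y   read X → write X, move →, go to pH
pH | YYYYYY_X[Y]
At halt the head is at cell 6.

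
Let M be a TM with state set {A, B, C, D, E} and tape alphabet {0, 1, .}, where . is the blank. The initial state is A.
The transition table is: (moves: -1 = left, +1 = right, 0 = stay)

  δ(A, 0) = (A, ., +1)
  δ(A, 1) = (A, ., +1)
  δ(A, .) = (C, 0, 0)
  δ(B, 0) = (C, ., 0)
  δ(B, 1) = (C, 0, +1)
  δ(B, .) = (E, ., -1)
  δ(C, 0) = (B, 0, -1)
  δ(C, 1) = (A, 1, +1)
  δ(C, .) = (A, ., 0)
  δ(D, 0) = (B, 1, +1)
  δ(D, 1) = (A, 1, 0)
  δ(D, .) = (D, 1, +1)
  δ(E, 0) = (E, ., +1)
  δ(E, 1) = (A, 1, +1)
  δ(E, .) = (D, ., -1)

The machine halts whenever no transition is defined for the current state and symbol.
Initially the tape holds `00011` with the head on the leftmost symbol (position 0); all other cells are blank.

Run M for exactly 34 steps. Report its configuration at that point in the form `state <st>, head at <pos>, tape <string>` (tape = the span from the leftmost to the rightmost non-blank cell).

state C, head at 3, tape 10000

A | [0]0011..   read 0 → write ., move +1, go to A
A | .[0]011..   read 0 → write ., move +1, go to A
A | ..[0]11..   read 0 → write ., move +1, go to A
A | ...[1]1..   read 1 → write ., move +1, go to A
A | ....[1]..   read 1 → write ., move +1, go to A
A | .....[.].   read . → write 0, move 0, go to C
C | .....[0].   read 0 → write 0, move -1, go to B
B | ....[.]0.   read . → write ., move -1, go to E
E | ...[.].0.   read . → write ., move -1, go to D
D | ..[.]..0.   read . → write 1, move +1, go to D
D | ..1[.].0.   read . → write 1, move +1, go to D
D | ..11[.]0.   read . → write 1, move +1, go to D
D | ..111[0].   read 0 → write 1, move +1, go to B
B | ..1111[.]   read . → write ., move -1, go to E
E | ..111[1].   read 1 → write 1, move +1, go to A
A | ..1111[.]   read . → write 0, move 0, go to C
C | ..1111[0]   read 0 → write 0, move -1, go to B
B | ..111[1]0   read 1 → write 0, move +1, go to C
C | ..1110[0]   read 0 → write 0, move -1, go to B
B | ..111[0]0   read 0 → write ., move 0, go to C
C | ..111[.]0   read . → write ., move 0, go to A
A | ..111[.]0   read . → write 0, move 0, go to C
C | ..111[0]0   read 0 → write 0, move -1, go to B
B | ..11[1]00   read 1 → write 0, move +1, go to C
C | ..110[0]0   read 0 → write 0, move -1, go to B
B | ..11[0]00   read 0 → write ., move 0, go to C
C | ..11[.]00   read . → write ., move 0, go to A
A | ..11[.]00   read . → write 0, move 0, go to C
C | ..11[0]00   read 0 → write 0, move -1, go to B
B | ..1[1]000   read 1 → write 0, move +1, go to C
C | ..10[0]00   read 0 → write 0, move -1, go to B
B | ..1[0]000   read 0 → write ., move 0, go to C
C | ..1[.]000   read . → write ., move 0, go to A
A | ..1[.]000   read . → write 0, move 0, go to C
C | ..1[0]000
After 34 steps: state C, head at 3, tape 10000.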